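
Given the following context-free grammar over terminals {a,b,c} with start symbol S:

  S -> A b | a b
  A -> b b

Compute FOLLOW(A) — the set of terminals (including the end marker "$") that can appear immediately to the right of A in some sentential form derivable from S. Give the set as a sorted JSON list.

FIRST iteration:
pass 1:
  A via A→b b: +{b}
  S via S→A b: +{b}
  S via S→a b: +{a}
  S: {a,b}  A: {b}
pass 2: done
  S: {a,b}  A: {b}

FOLLOW sets:
seed FOLLOW(S) with $
[1]
  S→A b: FOLLOW(A) ⊇ FIRST(b) = {b}; new: +{b}
  FOLLOW(S)={$}  FOLLOW(A)={b}
[2] (no change)
  FOLLOW(S)={$}  FOLLOW(A)={b}

FOLLOW(A) = ["b"]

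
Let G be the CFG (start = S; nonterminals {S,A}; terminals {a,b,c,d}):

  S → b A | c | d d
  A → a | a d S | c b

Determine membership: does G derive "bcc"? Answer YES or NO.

Convert to CNF:
  S -> T1 T1 | T3 A | c
  A -> T0 X4 | T2 T3 | a
  T0 -> a
  T1 -> d
  T2 -> c
  T3 -> b
  X4 -> T1 S

Fill CYK table bottom-up:
  [0..0]={T3}  "b"  orig:{}
  [1..1]={S,T2}  "c"  orig:{S}
  [2..2]={S,T2}  "c"  orig:{S}
  [0..1]=∅  "bc"
  [1..2]=∅  "cc"
  [0..2]=∅  "bcc"

S ∉ T[0,2] ⇒ NO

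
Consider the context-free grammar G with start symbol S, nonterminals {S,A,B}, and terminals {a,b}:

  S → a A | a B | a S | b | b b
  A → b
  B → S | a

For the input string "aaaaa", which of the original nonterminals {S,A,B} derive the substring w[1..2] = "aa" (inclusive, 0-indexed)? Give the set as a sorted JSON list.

Convert to CNF:
  S -> T0 A | T0 B | T0 S | T1 T1 | b
  A -> b
  B -> T0 A | T0 B | T0 S | T1 T1 | a | b
  T0 -> a
  T1 -> b

CYK table (by increasing span) — only the sub-triangle for w[1..2]:
  T[1,1] 'a' = {B,T0}  orig:{B}
  T[2,2] 'a' = {B,T0}  orig:{B}
  T[1,2] 'aa' = {B,S}

Original NTs in T[1,2] deriving "aa": ["B", "S"]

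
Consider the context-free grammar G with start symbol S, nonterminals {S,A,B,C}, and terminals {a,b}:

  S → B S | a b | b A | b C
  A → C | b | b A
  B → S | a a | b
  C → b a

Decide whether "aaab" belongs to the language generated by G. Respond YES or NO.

CNF form of G:
  S -> B S | T0 A | T0 C | T1 T0
  A -> T0 A | T0 T1 | b
  B -> B S | T0 A | T0 C | T1 T0 | T1 T1 | b
  C -> T0 T1
  T0 -> b
  T1 -> a

Fill CYK table bottom-up:
  [0..0]={T1}  "a"  orig:{}
  [1..1]={T1}  "a"  orig:{}
  [2..2]={T1}  "a"  orig:{}
  [3..3]={A,B,T0}  "b"  orig:{A,B}
  [0..1]={B}  "aa"
  [1..2]={B}  "aa"
  [2..3]={B,S}  "ab"
  [0..2]=∅  "aaa"
  [1..3]=∅  "aab"
  [0..3]={B,S}  "aaab"

S ∈ T[0,3] ⇒ YES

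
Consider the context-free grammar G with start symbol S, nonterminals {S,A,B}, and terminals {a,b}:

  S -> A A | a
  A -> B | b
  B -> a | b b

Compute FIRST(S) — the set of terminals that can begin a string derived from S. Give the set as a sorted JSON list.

Compute FIRST by fixpoint:
round 1:
  A via A→b: +{b}
  B via B→a: +{a}
  B via B→b b: +{b}
  S via S→A A: +{b}
  S via S→a: +{a}
  S: {a,b}  A: {b}  B: {a,b}
round 2:
  A via A→B: +{a}
  S: {a,b}  A: {a,b}  B: {a,b}
round 3: done
  S: {a,b}  A: {a,b}  B: {a,b}

FIRST(S) = ["a", "b"]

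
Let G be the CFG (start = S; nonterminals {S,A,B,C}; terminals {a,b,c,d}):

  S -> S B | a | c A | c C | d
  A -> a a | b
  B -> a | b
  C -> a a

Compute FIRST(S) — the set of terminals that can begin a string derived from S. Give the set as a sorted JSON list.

FIRST sets, iterate to fixpoint:
[1]
  A via A→a a: +{a}
  A via A→b: +{b}
  B via B→a: +{a}
  B via B→b: +{b}
  C via C→a a: +{a}
  S via S→a: +{a}
  S via S→c A: +{c}
  S via S→d: +{d}
  FIRST[S]={a,c,d}  FIRST[A]={a,b}  FIRST[B]={a,b}  FIRST[C]={a}
[2] (no change)
  FIRST[S]={a,c,d}  FIRST[A]={a,b}  FIRST[B]={a,b}  FIRST[C]={a}

FIRST(S) = ["a", "c", "d"]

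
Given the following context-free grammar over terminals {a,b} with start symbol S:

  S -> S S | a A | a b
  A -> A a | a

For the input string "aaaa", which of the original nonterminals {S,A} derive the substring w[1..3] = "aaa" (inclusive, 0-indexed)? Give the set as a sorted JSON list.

CNF form of G:
  S -> S S | T0 A | T0 T1
  A -> A T0 | a
  T0 -> a
  T1 -> b

CYK fill, restricted to cells inside w[1..3]:
  cell(1,1) a: {A,T0}  orig:{A}
  cell(2,2) a: {A,T0}  orig:{A}
  cell(3,3) a: {A,T0}  orig:{A}
  cell(1,2) aa: {A,S}
  cell(2,3) aa: {A,S}
  cell(1,3) aaa: {A,S}

Original NTs in T[1,3] deriving "aaa": ["A", "S"]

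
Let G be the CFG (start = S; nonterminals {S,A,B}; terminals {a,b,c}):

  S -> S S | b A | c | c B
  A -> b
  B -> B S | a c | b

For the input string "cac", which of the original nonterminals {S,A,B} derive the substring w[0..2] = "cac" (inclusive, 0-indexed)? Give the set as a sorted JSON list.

CNF form of G:
  S -> S S | T1 B | T2 A | c
  A -> b
  B -> B S | T0 T1 | b
  T0 -> a
  T1 -> c
  T2 -> b

CYK table (by increasing span), restricted to cells inside w[0..2]:
  T[0,0] 'c' = {S,T1}  orig:{S}
  T[1,1] 'a' = {T0}  orig:{}
  T[2,2] 'c' = {S,T1}  orig:{S}
  T[0,1] 'ca' = ∅
  T[1,2] 'ac' = {B}
  T[0,2] 'cac' = {S}

Original NTs in T[0,2] deriving "cac": ["S"]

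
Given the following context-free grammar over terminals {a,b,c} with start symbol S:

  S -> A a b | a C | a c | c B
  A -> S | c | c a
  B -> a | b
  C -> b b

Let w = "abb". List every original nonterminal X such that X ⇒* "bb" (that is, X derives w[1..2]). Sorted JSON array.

Convert to CNF:
  S -> A X4 | T0 C | T0 T2 | T2 B
  A -> A X3 | T0 C | T0 T2 | T2 B | T2 T0 | c
  B -> a | b
  C -> T1 T1
  T0 -> a
  T1 -> b
  T2 -> c
  X3 -> T0 T1
  X4 -> T0 T1

CYK fill (cells [i..j] with 1 ≤ i ≤ j ≤ 2 only):
  [1..1]={B,T1}  "b"  orig:{B}
  [2..2]={B,T1}  "b"  orig:{B}
  [1..2]={C}  "bb"

Original NTs in T[1,2] deriving "bb": ["C"]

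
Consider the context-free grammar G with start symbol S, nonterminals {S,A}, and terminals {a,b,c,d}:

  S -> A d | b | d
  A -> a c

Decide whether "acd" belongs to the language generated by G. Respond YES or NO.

Convert to CNF:
  S -> A T2 | b | d
  A -> T0 T1
  T0 -> a
  T1 -> c
  T2 -> d

CYK table (by increasing span):
  [0..0]={T0}  "a"  orig:{}
  [1..1]={T1}  "c"  orig:{}
  [2..2]={S,T2}  "d"  orig:{S}
  [0..1]={A}  "ac"
  [1..2]=∅  "cd"
  [0..2]={S}  "acd"

S ∈ T[0,2] ⇒ YES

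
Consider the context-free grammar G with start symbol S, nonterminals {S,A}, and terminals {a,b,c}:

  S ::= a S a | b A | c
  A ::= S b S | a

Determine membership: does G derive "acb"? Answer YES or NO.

CNF form of G:
  S -> T0 A | T1 X3 | c
  A -> S X2 | a
  T0 -> b
  T1 -> a
  X2 -> T0 S
  X3 -> S T1

Fill CYK table bottom-up:
  [0..0]={A,T1}  "a"  orig:{A}
  [1..1]={S}  "c"
  [2..2]={T0}  "b"  orig:{}
  [0..1]=∅  "ac"
  [1..2]=∅  "cb"
  [0..2]=∅  "acb"

S ∉ T[0,2] ⇒ NO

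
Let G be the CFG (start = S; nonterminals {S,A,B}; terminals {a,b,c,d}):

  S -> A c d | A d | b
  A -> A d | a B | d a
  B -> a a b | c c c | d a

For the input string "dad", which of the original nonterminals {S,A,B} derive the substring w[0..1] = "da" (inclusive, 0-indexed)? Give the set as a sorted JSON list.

CNF form of G:
  S -> A T0 | A X6 | b
  A -> A T0 | T0 T1 | T1 B
  B -> T0 T1 | T1 X4 | T3 X5
  T0 -> d
  T1 -> a
  T2 -> b
  T3 -> c
  X4 -> T1 T2
  X5 -> T3 T3
  X6 -> T3 T0

Fill CYK table bottom-up (cells [i..j] with 0 ≤ i ≤ j ≤ 1 only):
  T[0,0] 'd' = {T0}  orig:{}
  T[1,1] 'a' = {T1}  orig:{}
  T[0,1] 'da' = {A,B}

Original NTs in T[0,1] deriving "da": ["A", "B"]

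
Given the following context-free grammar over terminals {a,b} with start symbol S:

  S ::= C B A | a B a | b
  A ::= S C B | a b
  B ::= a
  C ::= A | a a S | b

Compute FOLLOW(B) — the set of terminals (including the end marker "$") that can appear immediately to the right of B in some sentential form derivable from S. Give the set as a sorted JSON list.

FIRST sets, iterate to fixpoint:
[1]
  A via A→a b: +{a}
  B via B→a: +{a}
  C via C→A: +{a}
  C via C→b: +{b}
  S via S→C B A: +{a,b}
  FIRST[S]={a,b}  FIRST[A]={a}  FIRST[B]={a}  FIRST[C]={a,b}
[2]
  A via A→S C B: +{b}
  FIRST[S]={a,b}  FIRST[A]={a,b}  FIRST[B]={a}  FIRST[C]={a,b}
[3] (stable)
  FIRST[S]={a,b}  FIRST[A]={a,b}  FIRST[B]={a}  FIRST[C]={a,b}

FOLLOW sets:
seed FOLLOW(S) with $
pass 1:
  A→S C B: FOLLOW(S) ⊇ FIRST(C) = {a,b}; new: +{a,b}
  A→S C B: FOLLOW(C) ⊇ FIRST(B) = {a}; new: +{a}
  C→A: FOLLOW(A) ⊇ FOLLOW(C) ⊇ {a}; new: +{a}
  S→C B A: FOLLOW(B) ⊇ FIRST(A) = {a,b}; new: +{a,b}
  S→C B A: FOLLOW(A) ⊇ FOLLOW(S) ⊇ {$,a,b}; new: +{$,b}
  S: {$,a,b}  A: {$,a,b}  B: {a,b}  C: {a}
pass 2:
  A→S C B: FOLLOW(B) ⊇ FOLLOW(A) ⊇ {$,a,b}; new: +{$}
  S: {$,a,b}  A: {$,a,b}  B: {$,a,b}  C: {a}
pass 3: done
  S: {$,a,b}  A: {$,a,b}  B: {$,a,b}  C: {a}

FOLLOW(B) = ["$", "a", "b"]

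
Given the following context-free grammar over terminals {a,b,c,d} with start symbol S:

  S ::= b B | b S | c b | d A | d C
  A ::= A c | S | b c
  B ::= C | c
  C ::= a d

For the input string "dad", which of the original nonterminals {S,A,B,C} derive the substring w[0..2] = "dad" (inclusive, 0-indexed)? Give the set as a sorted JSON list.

Convert to CNF:
  S -> T0 T1 | T1 B | T1 S | T2 A | T2 C
  A -> A T0 | T0 T1 | T1 B | T1 S | T1 T0 | T2 A | T2 C
  B -> T3 T2 | c
  C -> T3 T2
  T0 -> c
  T1 -> b
  T2 -> d
  T3 -> a

CYK fill — only the sub-triangle for w[0..2]:
  T[0,0] 'd' = {T2}  orig:{}
  T[1,1] 'a' = {T3}  orig:{}
  T[2,2] 'd' = {T2}  orig:{}
  T[0,1] 'da' = ∅
  T[1,2] 'ad' = {B,C}
  T[0,2] 'dad' = {A,S}

Original NTs in T[0,2] deriving "dad": ["A", "S"]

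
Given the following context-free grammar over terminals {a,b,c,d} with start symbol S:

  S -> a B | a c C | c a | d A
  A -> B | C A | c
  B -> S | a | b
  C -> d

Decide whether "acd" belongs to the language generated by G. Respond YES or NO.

CNF form of G:
  S -> T0 B | T0 X5 | T1 T0 | T2 A
  A -> C A | T0 B | T0 X3 | T1 T0 | T2 A | a | b | c
  B -> T0 B | T0 X4 | T1 T0 | T2 A | a | b
  C -> d
  T0 -> a
  T1 -> c
  T2 -> d
  X3 -> T1 C
  X4 -> T1 C
  X5 -> T1 C

CYK fill:
  [0..0]={A,B,T0}  "a"  orig:{A,B}
  [1..1]={A,T1}  "c"  orig:{A}
  [2..2]={C,T2}  "d"  orig:{C}
  [0..1]=∅  "ac"
  [1..2]={X3,X4,X5}  "cd"  orig:{}
  [0..2]={A,B,S}  "acd"

S ∈ T[0,2] ⇒ YES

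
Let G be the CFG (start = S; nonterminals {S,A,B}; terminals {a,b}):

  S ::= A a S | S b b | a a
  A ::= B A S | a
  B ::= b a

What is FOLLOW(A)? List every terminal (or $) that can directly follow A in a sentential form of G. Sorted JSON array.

FIRST iteration:
pass 1:
  A via A→a: +{a}
  B via B→b a: +{b}
  S via S→A a S: +{a}
  FIRST[S]={a}  FIRST[A]={a}  FIRST[B]={b}
pass 2:
  A via A→B A S: +{b}
  S via S→A a S: +{b}
  FIRST[S]={a,b}  FIRST[A]={a,b}  FIRST[B]={b}
pass 3: done
  FIRST[S]={a,b}  FIRST[A]={a,b}  FIRST[B]={b}

FOLLOW sets:
initialize: $ ∈ FOLLOW(S)
pass 1:
  A→B A S: FOLLOW(B) ⊇ FIRST(A) = {a,b}; new: +{a,b}
  A→B A S: FOLLOW(A) ⊇ FIRST(S) = {a,b}; new: +{a,b}
  A→B A S: FOLLOW(S) ⊇ FOLLOW(A) ⊇ {a,b}; new: +{a,b}
  FOLLOW(S)={$,a,b}  FOLLOW(A)={a,b}  FOLLOW(B)={a,b}
pass 2: (stable)
  FOLLOW(S)={$,a,b}  FOLLOW(A)={a,b}  FOLLOW(B)={a,b}

FOLLOW(A) = ["a", "b"]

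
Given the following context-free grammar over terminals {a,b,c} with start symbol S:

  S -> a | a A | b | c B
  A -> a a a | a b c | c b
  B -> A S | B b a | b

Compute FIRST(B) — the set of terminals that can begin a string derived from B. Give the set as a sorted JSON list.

FIRST iteration:
round 1:
  A via A→a a a: +{a}
  A via A→c b: +{c}
  B via B→A S: +{a,c}
  B via B→b: +{b}
  S via S→a: +{a}
  S via S→b: +{b}
  S via S→c B: +{c}
  S: {a,b,c}  A: {a,c}  B: {a,b,c}
round 2: (no change)
  S: {a,b,c}  A: {a,c}  B: {a,b,c}

FIRST(B) = ["a", "b", "c"]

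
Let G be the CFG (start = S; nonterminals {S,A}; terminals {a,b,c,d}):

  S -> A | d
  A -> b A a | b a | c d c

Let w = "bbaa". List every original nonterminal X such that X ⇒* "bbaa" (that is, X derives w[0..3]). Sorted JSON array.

CNF form of G:
  S -> T0 T1 | T0 X6 | T2 X7 | d
  A -> T0 T1 | T0 X4 | T2 X5
  T0 -> b
  T1 -> a
  T2 -> c
  T3 -> d
  X4 -> A T1
  X5 -> T3 T2
  X6 -> A T1
  X7 -> T3 T2

Fill CYK table bottom-up, restricted to cells inside w[0..3]:
  T[0,0] 'b' = {T0}  orig:{}
  T[1,1] 'b' = {T0}  orig:{}
  T[2,2] 'a' = {T1}  orig:{}
  T[3,3] 'a' = {T1}  orig:{}
  T[0,1] 'bb' = ∅
  T[1,2] 'ba' = {A,S}
  T[2,3] 'aa' = ∅
  T[0,2] 'bba' = ∅
  T[1,3] 'baa' = {X4,X6}  orig:{}
  T[0,3] 'bbaa' = {A,S}

Original NTs in T[0,3] deriving "bbaa": ["A", "S"]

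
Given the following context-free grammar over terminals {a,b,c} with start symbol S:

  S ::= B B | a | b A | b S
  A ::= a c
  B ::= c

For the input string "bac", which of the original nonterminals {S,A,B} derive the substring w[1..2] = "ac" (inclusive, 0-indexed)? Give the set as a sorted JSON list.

CNF form of G:
  S -> B B | T2 A | T2 S | a
  A -> T0 T1
  B -> c
  T0 -> a
  T1 -> c
  T2 -> b

CYK fill — only the sub-triangle for w[1..2]:
  T[1,1] 'a' = {S,T0}  orig:{S}
  T[2,2] 'c' = {B,T1}  orig:{B}
  T[1,2] 'ac' = {A}

Original NTs in T[1,2] deriving "ac": ["A"]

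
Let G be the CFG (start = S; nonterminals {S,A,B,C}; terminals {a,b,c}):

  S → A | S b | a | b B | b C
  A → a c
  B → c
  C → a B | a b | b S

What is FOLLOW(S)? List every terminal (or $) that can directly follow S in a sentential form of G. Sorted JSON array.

Compute FIRST by fixpoint:
iter 1:
  A via A→a c: +{a}
  B via B→c: +{c}
  C via C→a B: +{a}
  C via C→b S: +{b}
  S via S→A: +{a}
  S via S→b B: +{b}
  FIRST(S)={a,b}  FIRST(A)={a}  FIRST(B)={c}  FIRST(C)={a,b}
iter 2: done
  FIRST(S)={a,b}  FIRST(A)={a}  FIRST(B)={c}  FIRST(C)={a,b}

FOLLOW sets:
FOLLOW(S) := {$}
[1]
  S→A: FOLLOW(A) ⊇ FOLLOW(S) ⊇ {$}; new: +{$}
  S→S b: FOLLOW(S) ⊇ FIRST(b) = {b}; new: +{b}
  S→b B: FOLLOW(B) ⊇ FOLLOW(S) ⊇ {$,b}; new: +{$,b}
  S→b C: FOLLOW(C) ⊇ FOLLOW(S) ⊇ {$,b}; new: +{$,b}
  S: {$,b}  A: {$}  B: {$,b}  C: {$,b}
[2]
  S→A: FOLLOW(A) ⊇ FOLLOW(S) ⊇ {$,b}; new: +{b}
  S: {$,b}  A: {$,b}  B: {$,b}  C: {$,b}
[3] done
  S: {$,b}  A: {$,b}  B: {$,b}  C: {$,b}

FOLLOW(S) = ["$", "b"]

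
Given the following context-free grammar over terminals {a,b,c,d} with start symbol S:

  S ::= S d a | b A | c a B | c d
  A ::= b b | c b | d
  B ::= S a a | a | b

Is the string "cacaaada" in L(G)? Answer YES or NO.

Convert to CNF:
  S -> S X5 | T0 A | T1 T3 | T1 X6
  A -> T0 T0 | T1 T0 | d
  B -> S X4 | a | b
  T0 -> b
  T1 -> c
  T2 -> a
  T3 -> d
  X4 -> T2 T2
  X5 -> T3 T2
  X6 -> T2 B

Fill CYK table bottom-up:
  cell(0,0) c: {T1}  orig:{}
  cell(1,1) a: {B,T2}  orig:{B}
  cell(2,2) c: {T1}  orig:{}
  cell(3,3) a: {B,T2}  orig:{B}
  cell(4,4) a: {B,T2}  orig:{B}
  cell(5,5) a: {B,T2}  orig:{B}
  cell(6,6) d: {A,T3}  orig:{A}
  cell(7,7) a: {B,T2}  orig:{B}
  cell(0,1) ca: ∅
  cell(1,2) ac: ∅
  cell(2,3) ca: ∅
  cell(3,4) aa: {X4,X6}  orig:{}
  cell(4,5) aa: {X4,X6}  orig:{}
  cell(5,6) ad: ∅
  cell(6,7) da: {X5}  orig:{}
  cell(0,2) cac: ∅
  cell(1,3) aca: ∅
  cell(2,4) caa: {S}
  cell(3,5) aaa: ∅
  cell(4,6) aad: ∅
  cell(5,7) ada: ∅
  cell(0,3) caca: ∅
  cell(1,4) acaa: ∅
  cell(2,5) caaa: ∅
  cell(3,6) aaad: ∅
  cell(4,7) aada: ∅
  cell(0,4) cacaa: ∅
  cell(1,5) acaaa: ∅
  cell(2,6) caaad: ∅
  cell(3,7) aaada: ∅
  cell(0,5) cacaaa: ∅
  cell(1,6) acaaad: ∅
  cell(2,7) caaada: ∅
  cell(0,6) cacaaad: ∅
  cell(1,7) acaaada: ∅
  cell(0,7) cacaaada: ∅

S ∉ T[0,7] ⇒ NO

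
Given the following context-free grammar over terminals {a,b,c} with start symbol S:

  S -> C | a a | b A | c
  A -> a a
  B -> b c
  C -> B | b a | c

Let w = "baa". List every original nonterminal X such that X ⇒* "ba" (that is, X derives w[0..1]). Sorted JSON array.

Convert to CNF:
  S -> T0 T0 | T1 A | T1 T0 | T1 T2 | c
  A -> T0 T0
  B -> T1 T2
  C -> T1 T0 | T1 T2 | c
  T0 -> a
  T1 -> b
  T2 -> c

CYK table (by increasing span) — only the sub-triangle for w[0..1]:
  [0..0]={T1}  "b"  orig:{}
  [1..1]={T0}  "a"  orig:{}
  [0..1]={C,S}  "ba"

Original NTs in T[0,1] deriving "ba": ["C", "S"]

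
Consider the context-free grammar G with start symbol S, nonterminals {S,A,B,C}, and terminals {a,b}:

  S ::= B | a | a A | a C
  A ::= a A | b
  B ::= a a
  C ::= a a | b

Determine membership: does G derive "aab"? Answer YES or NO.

CNF form of G:
  S -> T0 A | T0 C | T0 T0 | a
  A -> T0 A | b
  B -> T0 T0
  C -> T0 T0 | b
  T0 -> a

CYK fill:
  cell(0,0) a: {S,T0}  orig:{S}
  cell(1,1) a: {S,T0}  orig:{S}
  cell(2,2) b: {A,C}
  cell(0,1) aa: {B,C,S}
  cell(1,2) ab: {A,S}
  cell(0,2) aab: {A,S}

S ∈ T[0,2] ⇒ YES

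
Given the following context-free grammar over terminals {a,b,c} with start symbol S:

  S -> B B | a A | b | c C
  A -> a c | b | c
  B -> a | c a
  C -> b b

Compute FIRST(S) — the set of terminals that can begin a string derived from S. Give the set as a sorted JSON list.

Compute FIRST by fixpoint:
iter 1:
  A via A→a c: +{a}
  A via A→b: +{b}
  A via A→c: +{c}
  B via B→a: +{a}
  B via B→c a: +{c}
  C via C→b b: +{b}
  S via S→B B: +{a,c}
  S via S→b: +{b}
  FIRST(S)={a,b,c}  FIRST(A)={a,b,c}  FIRST(B)={a,c}  FIRST(C)={b}
iter 2: (stable)
  FIRST(S)={a,b,c}  FIRST(A)={a,b,c}  FIRST(B)={a,c}  FIRST(C)={b}

FIRST(S) = ["a", "b", "c"]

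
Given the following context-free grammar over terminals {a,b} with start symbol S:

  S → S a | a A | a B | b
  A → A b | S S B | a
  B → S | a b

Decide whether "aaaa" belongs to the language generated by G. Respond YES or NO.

CNF form of G:
  S -> S T1 | T1 A | T1 B | b
  A -> A T0 | S X2 | a
  B -> S T1 | T1 A | T1 B | T1 T0 | b
  T0 -> b
  T1 -> a
  X2 -> S B

Fill CYK table bottom-up:
  cell(0,0) a: {A,T1}  orig:{A}
  cell(1,1) a: {A,T1}  orig:{A}
  cell(2,2) a: {A,T1}  orig:{A}
  cell(3,3) a: {A,T1}  orig:{A}
  cell(0,1) aa: {B,S}
  cell(1,2) aa: {B,S}
  cell(2,3) aa: {B,S}
  cell(0,2) aaa: {B,S}
  cell(1,3) aaa: {B,S}
  cell(0,3) aaaa: {B,S,X2}  orig:{B,S}

S ∈ T[0,3] ⇒ YES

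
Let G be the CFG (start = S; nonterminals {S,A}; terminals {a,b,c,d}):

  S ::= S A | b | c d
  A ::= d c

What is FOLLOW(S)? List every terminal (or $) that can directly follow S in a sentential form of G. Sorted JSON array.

FIRST sets, iterate to fixpoint:
pass 1:
  A via A→d c: +{d}
  S via S→b: +{b}
  S via S→c d: +{c}
  FIRST[S]={b,c}  FIRST[A]={d}
pass 2: — fixpoint
  FIRST[S]={b,c}  FIRST[A]={d}

Compute FOLLOW by fixpoint:
FOLLOW(S) := {$}
[1]
  S→S A: FOLLOW(S) ⊇ FIRST(A) = {d}; new: +{d}
  S→S A: FOLLOW(A) ⊇ FOLLOW(S) ⊇ {$,d}; new: +{$,d}
  FOLLOW[S]={$,d}  FOLLOW[A]={$,d}
[2] (stable)
  FOLLOW[S]={$,d}  FOLLOW[A]={$,d}

FOLLOW(S) = ["$", "d"]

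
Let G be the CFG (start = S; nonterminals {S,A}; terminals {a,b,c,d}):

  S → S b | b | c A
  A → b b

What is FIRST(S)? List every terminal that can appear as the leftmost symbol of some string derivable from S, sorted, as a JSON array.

FIRST iteration:
iter 1:
  A via A→b b: +{b}
  S via S→b: +{b}
  S via S→c A: +{c}
  S: {b,c}  A: {b}
iter 2: (stable)
  S: {b,c}  A: {b}

FIRST(S) = ["b", "c"]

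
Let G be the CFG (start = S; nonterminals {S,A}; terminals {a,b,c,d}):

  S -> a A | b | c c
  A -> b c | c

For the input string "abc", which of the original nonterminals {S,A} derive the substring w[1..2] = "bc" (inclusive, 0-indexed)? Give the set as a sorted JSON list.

Convert to CNF:
  S -> T1 T1 | T2 A | b
  A -> T0 T1 | c
  T0 -> b
  T1 -> c
  T2 -> a

CYK table (by increasing span) — only the sub-triangle for w[1..2]:
  [1..1]={S,T0}  "b"  orig:{S}
  [2..2]={A,T1}  "c"  orig:{A}
  [1..2]={A}  "bc"

Original NTs in T[1,2] deriving "bc": ["A"]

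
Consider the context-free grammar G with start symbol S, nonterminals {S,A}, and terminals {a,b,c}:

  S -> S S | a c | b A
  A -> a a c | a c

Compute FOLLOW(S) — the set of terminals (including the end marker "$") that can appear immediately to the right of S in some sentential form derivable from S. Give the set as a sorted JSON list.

FIRST sets, iterate to fixpoint:
[1]
  A via A→a a c: +{a}
  S via S→a c: +{a}
  S via S→b A: +{b}
  FIRST(S)={a,b}  FIRST(A)={a}
[2] (no change)
  FIRST(S)={a,b}  FIRST(A)={a}

FOLLOW iteration:
FOLLOW(S) := {$}
pass 1:
  S→S S: FOLLOW(S) ⊇ FIRST(S) = {a,b}; new: +{a,b}
  S→b A: FOLLOW(A) ⊇ FOLLOW(S) ⊇ {$,a,b}; new: +{$,a,b}
  S: {$,a,b}  A: {$,a,b}
pass 2: — fixpoint
  S: {$,a,b}  A: {$,a,b}

FOLLOW(S) = ["$", "a", "b"]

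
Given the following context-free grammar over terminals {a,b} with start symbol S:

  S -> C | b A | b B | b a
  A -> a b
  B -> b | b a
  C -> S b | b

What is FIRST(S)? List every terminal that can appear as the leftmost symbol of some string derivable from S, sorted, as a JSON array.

Compute FIRST by fixpoint:
[1]
  A via A→a b: +{a}
  B via B→b: +{b}
  C via C→b: +{b}
  S via S→C: +{b}
  FIRST(S)={b}  FIRST(A)={a}  FIRST(B)={b}  FIRST(C)={b}
[2] done
  FIRST(S)={b}  FIRST(A)={a}  FIRST(B)={b}  FIRST(C)={b}

FIRST(S) = ["b"]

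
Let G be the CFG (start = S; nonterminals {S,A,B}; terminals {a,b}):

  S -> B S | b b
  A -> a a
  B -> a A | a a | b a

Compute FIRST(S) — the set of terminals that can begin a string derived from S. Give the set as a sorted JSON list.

Compute FIRST by fixpoint:
round 1:
  A via A→a a: +{a}
  B via B→a A: +{a}
  B via B→b a: +{b}
  S via S→B S: +{a,b}
  S: {a,b}  A: {a}  B: {a,b}
round 2: (stable)
  S: {a,b}  A: {a}  B: {a,b}

FIRST(S) = ["a", "b"]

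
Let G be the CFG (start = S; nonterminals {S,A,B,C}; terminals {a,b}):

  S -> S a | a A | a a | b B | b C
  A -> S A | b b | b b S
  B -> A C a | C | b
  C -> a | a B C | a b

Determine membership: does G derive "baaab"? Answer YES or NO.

CNF form of G:
  S -> S T1 | T0 B | T0 C | T1 A | T1 T1
  A -> S A | T0 T0 | T0 X2
  B -> A X3 | T1 T0 | T1 X4 | a | b
  C -> T1 T0 | T1 X5 | a
  T0 -> b
  T1 -> a
  X2 -> T0 S
  X3 -> C T1
  X4 -> B C
  X5 -> B C

CYK fill:
  cell(0,0) b: {B,T0}  orig:{B}
  cell(1,1) a: {B,C,T1}  orig:{B,C}
  cell(2,2) a: {B,C,T1}  orig:{B,C}
  cell(3,3) a: {B,C,T1}  orig:{B,C}
  cell(4,4) b: {B,T0}  orig:{B}
  cell(0,1) ba: {S,X4,X5}  orig:{S}
  cell(1,2) aa: {S,X3,X4,X5}  orig:{S}
  cell(2,3) aa: {S,X3,X4,X5}  orig:{S}
  cell(3,4) ab: {B,C}
  cell(0,2) baa: {S,X2}  orig:{S}
  cell(1,3) aaa: {B,C,S}
  cell(2,4) aab: {X4,X5}  orig:{}
  cell(0,3) baaa: {S,X2,X4,X5}  orig:{S}
  cell(1,4) aaab: {B,C}
  cell(0,4) baaab: {S,X4,X5}  orig:{S}

S ∈ T[0,4] ⇒ YES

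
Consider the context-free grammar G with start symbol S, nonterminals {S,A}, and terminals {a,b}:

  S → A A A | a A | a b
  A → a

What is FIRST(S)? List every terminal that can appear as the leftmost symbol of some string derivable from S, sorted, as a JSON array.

FIRST iteration:
pass 1:
  A via A→a: +{a}
  S via S→A A A: +{a}
  FIRST(S)={a}  FIRST(A)={a}
pass 2: — fixpoint
  FIRST(S)={a}  FIRST(A)={a}

FIRST(S) = ["a"]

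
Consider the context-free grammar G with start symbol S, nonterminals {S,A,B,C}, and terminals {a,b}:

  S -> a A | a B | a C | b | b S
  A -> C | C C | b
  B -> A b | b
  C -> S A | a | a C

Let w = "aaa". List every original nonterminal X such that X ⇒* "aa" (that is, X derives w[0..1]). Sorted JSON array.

CNF form of G:
  S -> T0 A | T0 B | T0 C | T1 S | b
  A -> C C | S A | T0 C | a | b
  B -> A T1 | b
  C -> S A | T0 C | a
  T0 -> a
  T1 -> b

Fill CYK table bottom-up (cells [i..j] with 0 ≤ i ≤ j ≤ 1 only):
  cell(0,0) a: {A,C,T0}  orig:{A,C}
  cell(1,1) a: {A,C,T0}  orig:{A,C}
  cell(0,1) aa: {A,C,S}

Original NTs in T[0,1] deriving "aa": ["A", "C", "S"]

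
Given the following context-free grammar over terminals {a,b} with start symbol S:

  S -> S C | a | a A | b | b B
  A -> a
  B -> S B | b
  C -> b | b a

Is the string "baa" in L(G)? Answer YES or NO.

CNF form of G:
  S -> S C | T0 B | T1 A | a | b
  A -> a
  B -> S B | b
  C -> T0 T1 | b
  T0 -> b
  T1 -> a

CYK fill:
  cell(0,0) b: {B,C,S,T0}  orig:{B,C,S}
  cell(1,1) a: {A,S,T1}  orig:{A,S}
  cell(2,2) a: {A,S,T1}  orig:{A,S}
  cell(0,1) ba: {C}
  cell(1,2) aa: {S}
  cell(0,2) baa: ∅

S ∉ T[0,2] ⇒ NO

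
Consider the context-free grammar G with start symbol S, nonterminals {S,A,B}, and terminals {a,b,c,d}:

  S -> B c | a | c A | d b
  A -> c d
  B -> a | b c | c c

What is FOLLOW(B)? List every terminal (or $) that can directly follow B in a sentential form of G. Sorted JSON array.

FIRST iteration:
round 1:
  A via A→c d: +{c}
  B via B→a: +{a}
  B via B→b c: +{b}
  B via B→c c: +{c}
  S via S→B c: +{a,b,c}
  S via S→d b: +{d}
  S: {a,b,c,d}  A: {c}  B: {a,b,c}
round 2: done
  S: {a,b,c,d}  A: {c}  B: {a,b,c}

Compute FOLLOW by fixpoint:
FOLLOW(S) := {$}
iter 1:
  S→B c: FOLLOW(B) ⊇ FIRST(c) = {c}; new: +{c}
  S→c A: FOLLOW(A) ⊇ FOLLOW(S) ⊇ {$}; new: +{$}
  FOLLOW(S)={$}  FOLLOW(A)={$}  FOLLOW(B)={c}
iter 2: (no change)
  FOLLOW(S)={$}  FOLLOW(A)={$}  FOLLOW(B)={c}

FOLLOW(B) = ["c"]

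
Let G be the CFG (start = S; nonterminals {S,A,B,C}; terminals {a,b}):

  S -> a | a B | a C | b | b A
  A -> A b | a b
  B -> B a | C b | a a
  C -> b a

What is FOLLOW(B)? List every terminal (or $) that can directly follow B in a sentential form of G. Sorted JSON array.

Compute FIRST by fixpoint:
iter 1:
  A via A→a b: +{a}
  B via B→a a: +{a}
  C via C→b a: +{b}
  S via S→a: +{a}
  S via S→b: +{b}
  S: {a,b}  A: {a}  B: {a}  C: {b}
iter 2:
  B via B→C b: +{b}
  S: {a,b}  A: {a}  B: {a,b}  C: {b}
iter 3: — fixpoint
  S: {a,b}  A: {a}  B: {a,b}  C: {b}

FOLLOW sets:
initialize: $ ∈ FOLLOW(S)
pass 1:
  A→A b: FOLLOW(A) ⊇ FIRST(b) = {b}; new: +{b}
  B→B a: FOLLOW(B) ⊇ FIRST(a) = {a}; new: +{a}
  B→C b: FOLLOW(C) ⊇ FIRST(b) = {b}; new: +{b}
  S→a B: FOLLOW(B) ⊇ FOLLOW(S) ⊇ {$}; new: +{$}
  S→a C: FOLLOW(C) ⊇ FOLLOW(S) ⊇ {$}; new: +{$}
  S→b A: FOLLOW(A) ⊇ FOLLOW(S) ⊇ {$}; new: +{$}
  FOLLOW(S)={$}  FOLLOW(A)={$,b}  FOLLOW(B)={$,a}  FOLLOW(C)={$,b}
pass 2: done
  FOLLOW(S)={$}  FOLLOW(A)={$,b}  FOLLOW(B)={$,a}  FOLLOW(C)={$,b}

FOLLOW(B) = ["$", "a"]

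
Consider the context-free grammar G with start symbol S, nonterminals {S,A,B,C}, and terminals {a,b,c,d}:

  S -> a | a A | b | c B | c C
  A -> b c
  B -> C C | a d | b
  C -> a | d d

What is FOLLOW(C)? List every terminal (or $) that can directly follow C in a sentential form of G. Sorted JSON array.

FIRST sets, iterate to fixpoint:
iter 1:
  A via A→b c: +{b}
  B via B→a d: +{a}
  B via B→b: +{b}
  C via C→a: +{a}
  C via C→d d: +{d}
  S via S→a: +{a}
  S via S→b: +{b}
  S via S→c B: +{c}
  FIRST(S)={a,b,c}  FIRST(A)={b}  FIRST(B)={a,b}  FIRST(C)={a,d}
iter 2:
  B via B→C C: +{d}
  FIRST(S)={a,b,c}  FIRST(A)={b}  FIRST(B)={a,b,d}  FIRST(C)={a,d}
iter 3: (no change)
  FIRST(S)={a,b,c}  FIRST(A)={b}  FIRST(B)={a,b,d}  FIRST(C)={a,d}

Compute FOLLOW by fixpoint:
FOLLOW(S) := {$}
round 1:
  B→C C: FOLLOW(C) ⊇ FIRST(C) = {a,d}; new: +{a,d}
  S→a A: FOLLOW(A) ⊇ FOLLOW(S) ⊇ {$}; new: +{$}
  S→c B: FOLLOW(B) ⊇ FOLLOW(S) ⊇ {$}; new: +{$}
  S→c C: FOLLOW(C) ⊇ FOLLOW(S) ⊇ {$}; new: +{$}
  FOLLOW[S]={$}  FOLLOW[A]={$}  FOLLOW[B]={$}  FOLLOW[C]={$,a,d}
round 2: (stable)
  FOLLOW[S]={$}  FOLLOW[A]={$}  FOLLOW[B]={$}  FOLLOW[C]={$,a,d}

FOLLOW(C) = ["$", "a", "d"]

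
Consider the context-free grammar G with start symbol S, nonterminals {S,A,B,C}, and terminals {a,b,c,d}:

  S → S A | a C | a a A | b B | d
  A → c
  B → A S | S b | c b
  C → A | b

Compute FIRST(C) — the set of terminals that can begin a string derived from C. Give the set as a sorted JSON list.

FIRST sets, iterate to fixpoint:
[1]
  A via A→c: +{c}
  B via B→A S: +{c}
  C via C→A: +{c}
  C via C→b: +{b}
  S via S→a C: +{a}
  S via S→b B: +{b}
  S via S→d: +{d}
  FIRST[S]={a,b,d}  FIRST[A]={c}  FIRST[B]={c}  FIRST[C]={b,c}
[2]
  B via B→S b: +{a,b,d}
  FIRST[S]={a,b,d}  FIRST[A]={c}  FIRST[B]={a,b,c,d}  FIRST[C]={b,c}
[3] (stable)
  FIRST[S]={a,b,d}  FIRST[A]={c}  FIRST[B]={a,b,c,d}  FIRST[C]={b,c}

FIRST(C) = ["b", "c"]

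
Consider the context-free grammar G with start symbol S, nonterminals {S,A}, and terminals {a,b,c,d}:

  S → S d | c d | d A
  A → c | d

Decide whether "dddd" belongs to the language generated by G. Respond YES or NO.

Convert to CNF:
  S -> S T0 | T0 A | T1 T0
  A -> c | d
  T0 -> d
  T1 -> c

CYK table (by increasing span):
  T[0,0] 'd' = {A,T0}  orig:{A}
  T[1,1] 'd' = {A,T0}  orig:{A}
  T[2,2] 'd' = {A,T0}  orig:{A}
  T[3,3] 'd' = {A,T0}  orig:{A}
  T[0,1] 'dd' = {S}
  T[1,2] 'dd' = {S}
  T[2,3] 'dd' = {S}
  T[0,2] 'ddd' = {S}
  T[1,3] 'ddd' = {S}
  T[0,3] 'dddd' = {S}

S ∈ T[0,3] ⇒ YES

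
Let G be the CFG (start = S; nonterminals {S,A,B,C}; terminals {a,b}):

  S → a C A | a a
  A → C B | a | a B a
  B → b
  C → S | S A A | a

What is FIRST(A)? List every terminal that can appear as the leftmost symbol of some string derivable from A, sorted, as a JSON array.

FIRST iteration:
round 1:
  A via A→a: +{a}
  B via B→b: +{b}
  C via C→a: +{a}
  S via S→a C A: +{a}
  S: {a}  A: {a}  B: {b}  C: {a}
round 2: (no change)
  S: {a}  A: {a}  B: {b}  C: {a}

FIRST(A) = ["a"]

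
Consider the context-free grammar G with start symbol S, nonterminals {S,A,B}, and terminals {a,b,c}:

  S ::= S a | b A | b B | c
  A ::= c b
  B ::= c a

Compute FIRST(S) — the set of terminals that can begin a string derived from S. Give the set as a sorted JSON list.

Compute FIRST by fixpoint:
[1]
  A via A→c b: +{c}
  B via B→c a: +{c}
  S via S→b A: +{b}
  S via S→c: +{c}
  FIRST(S)={b,c}  FIRST(A)={c}  FIRST(B)={c}
[2] done
  FIRST(S)={b,c}  FIRST(A)={c}  FIRST(B)={c}

FIRST(S) = ["b", "c"]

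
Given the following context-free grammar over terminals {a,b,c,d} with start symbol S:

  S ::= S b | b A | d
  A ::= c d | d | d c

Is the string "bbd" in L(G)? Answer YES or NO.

CNF form of G:
  S -> S T2 | T2 A | d
  A -> T0 T1 | T1 T0 | d
  T0 -> c
  T1 -> d
  T2 -> b

Fill CYK table bottom-up:
  [0..0]={T2}  "b"  orig:{}
  [1..1]={T2}  "b"  orig:{}
  [2..2]={A,S,T1}  "d"  orig:{A,S}
  [0..1]=∅  "bb"
  [1..2]={S}  "bd"
  [0..2]=∅  "bbd"

S ∉ T[0,2] ⇒ NO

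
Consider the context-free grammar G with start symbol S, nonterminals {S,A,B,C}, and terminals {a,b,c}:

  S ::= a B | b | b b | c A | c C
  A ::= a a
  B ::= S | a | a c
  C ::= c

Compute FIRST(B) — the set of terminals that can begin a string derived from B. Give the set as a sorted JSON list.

FIRST sets, iterate to fixpoint:
pass 1:
  A via A→a a: +{a}
  B via B→a: +{a}
  C via C→c: +{c}
  S via S→a B: +{a}
  S via S→b: +{b}
  S via S→c A: +{c}
  FIRST(S)={a,b,c}  FIRST(A)={a}  FIRST(B)={a}  FIRST(C)={c}
pass 2:
  B via B→S: +{b,c}
  FIRST(S)={a,b,c}  FIRST(A)={a}  FIRST(B)={a,b,c}  FIRST(C)={c}
pass 3: done
  FIRST(S)={a,b,c}  FIRST(A)={a}  FIRST(B)={a,b,c}  FIRST(C)={c}

FIRST(B) = ["a", "b", "c"]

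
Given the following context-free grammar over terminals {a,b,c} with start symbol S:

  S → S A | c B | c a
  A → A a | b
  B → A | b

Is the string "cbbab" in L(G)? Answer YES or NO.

Convert to CNF:
  S -> S A | T1 B | T1 T0
  A -> A T0 | b
  B -> A T0 | b
  T0 -> a
  T1 -> c

Fill CYK table bottom-up:
  cell(0,0) c: {T1}  orig:{}
  cell(1,1) b: {A,B}
  cell(2,2) b: {A,B}
  cell(3,3) a: {T0}  orig:{}
  cell(4,4) b: {A,B}
  cell(0,1) cb: {S}
  cell(1,2) bb: ∅
  cell(2,3) ba: {A,B}
  cell(3,4) ab: ∅
  cell(0,2) cbb: {S}
  cell(1,3) bba: ∅
  cell(2,4) bab: ∅
  cell(0,3) cbba: {S}
  cell(1,4) bbab: ∅
  cell(0,4) cbbab: {S}

S ∈ T[0,4] ⇒ YES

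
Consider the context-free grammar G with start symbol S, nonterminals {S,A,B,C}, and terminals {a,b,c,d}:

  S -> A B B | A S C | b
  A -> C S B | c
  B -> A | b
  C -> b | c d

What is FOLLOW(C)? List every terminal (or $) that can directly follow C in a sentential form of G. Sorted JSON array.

FIRST iteration:
round 1:
  A via A→c: +{c}
  B via B→A: +{c}
  B via B→b: +{b}
  C via C→b: +{b}
  C via C→c d: +{c}
  S via S→A B B: +{c}
  S via S→b: +{b}
  FIRST[S]={b,c}  FIRST[A]={c}  FIRST[B]={b,c}  FIRST[C]={b,c}
round 2:
  A via A→C S B: +{b}
  FIRST[S]={b,c}  FIRST[A]={b,c}  FIRST[B]={b,c}  FIRST[C]={b,c}
round 3: done
  FIRST[S]={b,c}  FIRST[A]={b,c}  FIRST[B]={b,c}  FIRST[C]={b,c}

FOLLOW iteration:
FOLLOW(S) := {$}
[1]
  A→C S B: FOLLOW(C) ⊇ FIRST(S) = {b,c}; new: +{b,c}
  A→C S B: FOLLOW(S) ⊇ FIRST(B) = {b,c}; new: +{b,c}
  S→A B B: FOLLOW(A) ⊇ FIRST(B) = {b,c}; new: +{b,c}
  S→A B B: FOLLOW(B) ⊇ FIRST(B) = {b,c}; new: +{b,c}
  S→A B B: FOLLOW(B) ⊇ FOLLOW(S) ⊇ {$,b,c}; new: +{$}
  S→A S C: FOLLOW(C) ⊇ FOLLOW(S) ⊇ {$,b,c}; new: +{$}
  FOLLOW(S)={$,b,c}  FOLLOW(A)={b,c}  FOLLOW(B)={$,b,c}  FOLLOW(C)={$,b,c}
[2]
  B→A: FOLLOW(A) ⊇ FOLLOW(B) ⊇ {$,b,c}; new: +{$}
  FOLLOW(S)={$,b,c}  FOLLOW(A)={$,b,c}  FOLLOW(B)={$,b,c}  FOLLOW(C)={$,b,c}
[3] done
  FOLLOW(S)={$,b,c}  FOLLOW(A)={$,b,c}  FOLLOW(B)={$,b,c}  FOLLOW(C)={$,b,c}

FOLLOW(C) = ["$", "b", "c"]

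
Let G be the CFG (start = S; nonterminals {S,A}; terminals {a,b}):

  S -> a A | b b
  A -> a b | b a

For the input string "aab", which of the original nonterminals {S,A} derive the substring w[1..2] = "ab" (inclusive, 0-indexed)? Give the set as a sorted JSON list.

Convert to CNF:
  S -> T0 A | T1 T1
  A -> T0 T1 | T1 T0
  T0 -> a
  T1 -> b

CYK table (by increasing span) — only the sub-triangle for w[1..2]:
  [1..1]={T0}  "a"  orig:{}
  [2..2]={T1}  "b"  orig:{}
  [1..2]={A}  "ab"

Original NTs in T[1,2] deriving "ab": ["A"]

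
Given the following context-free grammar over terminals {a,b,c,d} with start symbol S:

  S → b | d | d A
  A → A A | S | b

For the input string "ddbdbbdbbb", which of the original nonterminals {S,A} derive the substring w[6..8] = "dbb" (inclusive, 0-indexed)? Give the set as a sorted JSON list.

Convert to CNF:
  S -> T0 A | b | d
  A -> A A | T0 A | b | d
  T0 -> d

CYK table (by increasing span) — only the sub-triangle for w[6..8]:
  cell(6,6) d: {A,S,T0}  orig:{A,S}
  cell(7,7) b: {A,S}
  cell(8,8) b: {A,S}
  cell(6,7) db: {A,S}
  cell(7,8) bb: {A}
  cell(6,8) dbb: {A,S}

Original NTs in T[6,8] deriving "dbb": ["A", "S"]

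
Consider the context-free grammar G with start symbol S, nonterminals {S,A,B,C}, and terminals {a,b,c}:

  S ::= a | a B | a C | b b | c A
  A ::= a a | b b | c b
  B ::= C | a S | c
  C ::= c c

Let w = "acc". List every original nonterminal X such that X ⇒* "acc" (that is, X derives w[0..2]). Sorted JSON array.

CNF form of G:
  S -> T0 B | T0 C | T1 T1 | T2 A | a
  A -> T0 T0 | T1 T1 | T2 T1
  B -> T0 S | T2 T2 | c
  C -> T2 T2
  T0 -> a
  T1 -> b
  T2 -> c

Fill CYK table bottom-up (cells [i..j] with 0 ≤ i ≤ j ≤ 2 only):
  T[0,0] 'a' = {S,T0}  orig:{S}
  T[1,1] 'c' = {B,T2}  orig:{B}
  T[2,2] 'c' = {B,T2}  orig:{B}
  T[0,1] 'ac' = {S}
  T[1,2] 'cc' = {B,C}
  T[0,2] 'acc' = {S}

Original NTs in T[0,2] deriving "acc": ["S"]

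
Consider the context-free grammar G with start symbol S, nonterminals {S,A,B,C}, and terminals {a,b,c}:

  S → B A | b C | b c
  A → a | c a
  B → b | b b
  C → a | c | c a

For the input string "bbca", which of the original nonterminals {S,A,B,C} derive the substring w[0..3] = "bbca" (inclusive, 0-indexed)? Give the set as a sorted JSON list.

CNF form of G:
  S -> B A | T2 C | T2 T0
  A -> T0 T1 | a
  B -> T2 T2 | b
  C -> T0 T1 | a | c
  T0 -> c
  T1 -> a
  T2 -> b

CYK fill (cells [i..j] with 0 ≤ i ≤ j ≤ 3 only):
  T[0,0] 'b' = {B,T2}  orig:{B}
  T[1,1] 'b' = {B,T2}  orig:{B}
  T[2,2] 'c' = {C,T0}  orig:{C}
  T[3,3] 'a' = {A,C,T1}  orig:{A,C}
  T[0,1] 'bb' = {B}
  T[1,2] 'bc' = {S}
  T[2,3] 'ca' = {A,C}
  T[0,2] 'bbc' = ∅
  T[1,3] 'bca' = {S}
  T[0,3] 'bbca' = {S}

Original NTs in T[0,3] deriving "bbca": ["S"]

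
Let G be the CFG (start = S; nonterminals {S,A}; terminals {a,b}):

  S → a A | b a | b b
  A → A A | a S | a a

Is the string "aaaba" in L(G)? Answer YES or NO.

Convert to CNF:
  S -> T0 A | T1 T0 | T1 T1
  A -> A A | T0 S | T0 T0
  T0 -> a
  T1 -> b

CYK fill:
  cell(0,0) a: {T0}  orig:{}
  cell(1,1) a: {T0}  orig:{}
  cell(2,2) a: {T0}  orig:{}
  cell(3,3) b: {T1}  orig:{}
  cell(4,4) a: {T0}  orig:{}
  cell(0,1) aa: {A}
  cell(1,2) aa: {A}
  cell(2,3) ab: ∅
  cell(3,4) ba: {S}
  cell(0,2) aaa: {S}
  cell(1,3) aab: ∅
  cell(2,4) aba: {A}
  cell(0,3) aaab: ∅
  cell(1,4) aaba: {S}
  cell(0,4) aaaba: {A}

S ∉ T[0,4] ⇒ NO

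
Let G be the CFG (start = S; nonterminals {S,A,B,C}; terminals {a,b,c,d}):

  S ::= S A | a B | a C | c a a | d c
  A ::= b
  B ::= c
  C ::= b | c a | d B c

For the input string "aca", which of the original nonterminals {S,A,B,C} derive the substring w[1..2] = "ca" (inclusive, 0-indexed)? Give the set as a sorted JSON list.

CNF form of G:
  S -> S A | T0 X4 | T1 B | T1 C | T2 T0
  A -> b
  B -> c
  C -> T0 T1 | T2 X3 | b
  T0 -> c
  T1 -> a
  T2 -> d
  X3 -> B T0
  X4 -> T1 T1

CYK table (by increasing span) — only the sub-triangle for w[1..2]:
  cell(1,1) c: {B,T0}  orig:{B}
  cell(2,2) a: {T1}  orig:{}
  cell(1,2) ca: {C}

Original NTs in T[1,2] deriving "ca": ["C"]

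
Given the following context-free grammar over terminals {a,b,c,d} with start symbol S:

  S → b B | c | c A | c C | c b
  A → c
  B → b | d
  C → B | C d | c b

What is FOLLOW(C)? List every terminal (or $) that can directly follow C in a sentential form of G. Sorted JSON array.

Compute FIRST by fixpoint:
iter 1:
  A via A→c: +{c}
  B via B→b: +{b}
  B via B→d: +{d}
  C via C→B: +{b,d}
  C via C→c b: +{c}
  S via S→b B: +{b}
  S via S→c: +{c}
  S: {b,c}  A: {c}  B: {b,d}  C: {b,c,d}
iter 2: (stable)
  S: {b,c}  A: {c}  B: {b,d}  C: {b,c,d}

FOLLOW sets:
initialize: $ ∈ FOLLOW(S)
pass 1:
  C→C d: FOLLOW(C) ⊇ FIRST(d) = {d}; new: +{d}
  S→b B: FOLLOW(B) ⊇ FOLLOW(S) ⊇ {$}; new: +{$}
  S→c A: FOLLOW(A) ⊇ FOLLOW(S) ⊇ {$}; new: +{$}
  S→c C: FOLLOW(C) ⊇ FOLLOW(S) ⊇ {$}; new: +{$}
  FOLLOW[S]={$}  FOLLOW[A]={$}  FOLLOW[B]={$}  FOLLOW[C]={$,d}
pass 2:
  C→B: FOLLOW(B) ⊇ FOLLOW(C) ⊇ {$,d}; new: +{d}
  FOLLOW[S]={$}  FOLLOW[A]={$}  FOLLOW[B]={$,d}  FOLLOW[C]={$,d}
pass 3: (no change)
  FOLLOW[S]={$}  FOLLOW[A]={$}  FOLLOW[B]={$,d}  FOLLOW[C]={$,d}

FOLLOW(C) = ["$", "d"]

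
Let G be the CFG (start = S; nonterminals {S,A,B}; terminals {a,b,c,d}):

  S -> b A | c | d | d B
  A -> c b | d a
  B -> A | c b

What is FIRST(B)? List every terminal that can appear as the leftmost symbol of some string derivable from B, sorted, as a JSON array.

Compute FIRST by fixpoint:
round 1:
  A via A→c b: +{c}
  A via A→d a: +{d}
  B via B→A: +{c,d}
  S via S→b A: +{b}
  S via S→c: +{c}
  S via S→d: +{d}
  FIRST(S)={b,c,d}  FIRST(A)={c,d}  FIRST(B)={c,d}
round 2: done
  FIRST(S)={b,c,d}  FIRST(A)={c,d}  FIRST(B)={c,d}

FIRST(B) = ["c", "d"]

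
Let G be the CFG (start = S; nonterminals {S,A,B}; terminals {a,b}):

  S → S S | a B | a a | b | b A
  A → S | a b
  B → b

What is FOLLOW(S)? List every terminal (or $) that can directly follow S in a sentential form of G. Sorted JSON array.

Compute FIRST by fixpoint:
round 1:
  A via A→a b: +{a}
  B via B→b: +{b}
  S via S→a B: +{a}
  S via S→b: +{b}
  FIRST(S)={a,b}  FIRST(A)={a}  FIRST(B)={b}
round 2:
  A via A→S: +{b}
  FIRST(S)={a,b}  FIRST(A)={a,b}  FIRST(B)={b}
round 3: (no change)
  FIRST(S)={a,b}  FIRST(A)={a,b}  FIRST(B)={b}

Compute FOLLOW by fixpoint:
initialize: $ ∈ FOLLOW(S)
round 1:
  S→S S: FOLLOW(S) ⊇ FIRST(S) = {a,b}; new: +{a,b}
  S→a B: FOLLOW(B) ⊇ FOLLOW(S) ⊇ {$,a,b}; new: +{$,a,b}
  S→b A: FOLLOW(A) ⊇ FOLLOW(S) ⊇ {$,a,b}; new: +{$,a,b}
  FOLLOW(S)={$,a,b}  FOLLOW(A)={$,a,b}  FOLLOW(B)={$,a,b}
round 2: done
  FOLLOW(S)={$,a,b}  FOLLOW(A)={$,a,b}  FOLLOW(B)={$,a,b}

FOLLOW(S) = ["$", "a", "b"]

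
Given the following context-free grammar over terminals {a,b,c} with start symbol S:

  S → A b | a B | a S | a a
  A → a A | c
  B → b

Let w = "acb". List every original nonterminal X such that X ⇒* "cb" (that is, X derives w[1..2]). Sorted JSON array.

Convert to CNF:
  S -> A T1 | T0 B | T0 S | T0 T0
  A -> T0 A | c
  B -> b
  T0 -> a
  T1 -> b

CYK fill (cells [i..j] with 1 ≤ i ≤ j ≤ 2 only):
  cell(1,1) c: {A}
  cell(2,2) b: {B,T1}  orig:{B}
  cell(1,2) cb: {S}

Original NTs in T[1,2] deriving "cb": ["S"]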